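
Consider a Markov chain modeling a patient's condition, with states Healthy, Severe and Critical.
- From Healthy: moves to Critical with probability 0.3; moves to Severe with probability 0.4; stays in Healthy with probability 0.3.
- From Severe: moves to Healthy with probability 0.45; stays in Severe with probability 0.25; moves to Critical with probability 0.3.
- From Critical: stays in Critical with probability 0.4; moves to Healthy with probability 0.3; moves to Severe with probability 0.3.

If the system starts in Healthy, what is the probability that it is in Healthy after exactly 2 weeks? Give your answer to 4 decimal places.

Sum over the intermediate state after 1 week:
P = P(Healthy→Healthy)·P(Healthy→Healthy) + P(Healthy→Severe)·P(Severe→Healthy) + P(Healthy→Critical)·P(Critical→Healthy)
  = 0.3×0.3 + 0.4×0.45 + 0.3×0.3
  = 0.0900 + 0.1800 + 0.0900 = 0.3600

0.3600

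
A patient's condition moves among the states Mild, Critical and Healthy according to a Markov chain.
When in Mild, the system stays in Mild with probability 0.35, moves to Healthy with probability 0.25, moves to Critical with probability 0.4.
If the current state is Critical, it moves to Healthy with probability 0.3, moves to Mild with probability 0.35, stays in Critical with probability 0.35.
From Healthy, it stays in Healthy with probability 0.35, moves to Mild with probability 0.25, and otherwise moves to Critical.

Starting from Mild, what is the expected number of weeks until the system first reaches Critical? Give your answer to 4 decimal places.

2.5000

Let t(s) be the expected number of weeks to first reach Critical from state s, with t(Critical) = 0. Conditioning on the first week:
t(Mild) = 1 + 0.35·t(Mild) + 0.25·t(Healthy)
t(Healthy) = 1 + 0.25·t(Mild) + 0.35·t(Healthy)
Solving: t(Mild) = 2.5000, t(Healthy) = 2.5000.
Expected weeks from Mild to Critical: 2.5000.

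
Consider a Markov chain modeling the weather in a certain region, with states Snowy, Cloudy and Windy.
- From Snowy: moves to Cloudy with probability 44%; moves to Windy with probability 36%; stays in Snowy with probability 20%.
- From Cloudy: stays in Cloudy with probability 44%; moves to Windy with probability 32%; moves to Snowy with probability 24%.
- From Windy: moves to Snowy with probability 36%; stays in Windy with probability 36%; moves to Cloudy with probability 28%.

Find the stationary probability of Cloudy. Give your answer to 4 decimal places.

0.3849

Let the stationary distribution be π with π = πP and π_1 + π_2 + π_3 = 1.
π_1 = 0.2·π_1 + 0.24·π_2 + 0.36·π_3
π_2 = 0.44·π_1 + 0.44·π_2 + 0.28·π_3
Solving with the normalization constraint gives π = (0.2705, 0.3849, 0.3446).
So the stationary probability of Cloudy is 0.3849.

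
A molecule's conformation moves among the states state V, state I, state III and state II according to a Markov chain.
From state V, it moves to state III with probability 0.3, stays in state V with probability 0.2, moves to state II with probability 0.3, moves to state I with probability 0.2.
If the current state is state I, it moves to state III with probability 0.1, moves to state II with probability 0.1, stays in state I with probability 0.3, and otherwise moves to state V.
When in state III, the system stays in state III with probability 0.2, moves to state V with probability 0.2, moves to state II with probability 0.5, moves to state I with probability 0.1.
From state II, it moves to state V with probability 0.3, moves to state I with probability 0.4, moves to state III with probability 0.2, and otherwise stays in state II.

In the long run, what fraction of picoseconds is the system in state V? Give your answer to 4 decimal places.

0.3002

Let the stationary distribution be π with π = πP and π_1 + π_2 + π_3 + π_4 = 1.
π_1 = 0.2·π_1 + 0.5·π_2 + 0.2·π_3 + 0.3·π_4
π_2 = 0.2·π_1 + 0.3·π_2 + 0.1·π_3 + 0.4·π_4
π_3 = 0.3·π_1 + 0.1·π_2 + 0.2·π_3 + 0.2·π_4
Solving with the normalization constraint gives π = (0.3002, 0.2532, 0.2047, 0.2419).
So the stationary probability of state V is 0.3002.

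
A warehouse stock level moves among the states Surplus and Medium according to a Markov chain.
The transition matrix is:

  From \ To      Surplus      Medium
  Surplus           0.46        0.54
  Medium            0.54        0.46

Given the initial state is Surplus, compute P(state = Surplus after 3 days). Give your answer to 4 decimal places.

0.4997

Propagate the distribution vector 3 days from Surplus.
After 0 days: (1.0000, 0.0000)
After 1 day: (0.4600, 0.5400)
After 2 days: (0.5032, 0.4968)
After 3 days: (0.4997, 0.5003)
P(in Surplus after 3 days) = 0.4997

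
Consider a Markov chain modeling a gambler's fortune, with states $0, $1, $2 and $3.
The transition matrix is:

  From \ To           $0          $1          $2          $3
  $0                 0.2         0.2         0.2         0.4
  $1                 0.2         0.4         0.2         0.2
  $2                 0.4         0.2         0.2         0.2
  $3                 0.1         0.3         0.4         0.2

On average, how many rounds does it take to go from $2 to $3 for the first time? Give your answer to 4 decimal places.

Let t(s) be the expected number of rounds to first reach $3 from state s, with t($3) = 0. Conditioning on the first round:
t($0) = 1 + 0.2·t($0) + 0.2·t($1) + 0.2·t($2)
t($1) = 1 + 0.2·t($0) + 0.4·t($1) + 0.2·t($2)
t($2) = 1 + 0.4·t($0) + 0.2·t($1) + 0.2·t($2)
Solving: t($0) = 3.2258, t($1) = 4.0323, t($2) = 3.8710.
Expected rounds from $2 to $3: 3.8710.

3.8710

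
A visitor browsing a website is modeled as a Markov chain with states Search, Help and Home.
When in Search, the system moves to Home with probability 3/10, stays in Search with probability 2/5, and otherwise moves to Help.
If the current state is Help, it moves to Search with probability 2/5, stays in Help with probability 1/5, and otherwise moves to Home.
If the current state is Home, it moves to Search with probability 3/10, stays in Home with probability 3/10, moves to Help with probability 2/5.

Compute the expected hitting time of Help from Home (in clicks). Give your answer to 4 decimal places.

Let t(s) be the expected number of clicks to first reach Help from state s, with t(Help) = 0. Conditioning on the first click:
t(Search) = 1 + 0.4·t(Search) + 0.3·t(Home)
t(Home) = 1 + 0.3·t(Search) + 0.3·t(Home)
Solving: t(Search) = 3.0303, t(Home) = 2.7273.
Expected clicks from Home to Help: 2.7273.

2.7273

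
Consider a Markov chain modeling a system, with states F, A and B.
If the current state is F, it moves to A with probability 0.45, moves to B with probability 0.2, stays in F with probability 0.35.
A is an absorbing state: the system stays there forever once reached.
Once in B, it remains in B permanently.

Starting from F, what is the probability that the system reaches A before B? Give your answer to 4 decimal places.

Let h(s) be the probability of absorption at A starting from transient state s. Then h(A) = 1 and h(B) = 0. By first-step analysis:
h(F) = 0.35·h(F) + 0.45·1 + 0.2·0
Solving: h(F) = 0.6923.
Starting from F, the probability is 0.6923.

0.6923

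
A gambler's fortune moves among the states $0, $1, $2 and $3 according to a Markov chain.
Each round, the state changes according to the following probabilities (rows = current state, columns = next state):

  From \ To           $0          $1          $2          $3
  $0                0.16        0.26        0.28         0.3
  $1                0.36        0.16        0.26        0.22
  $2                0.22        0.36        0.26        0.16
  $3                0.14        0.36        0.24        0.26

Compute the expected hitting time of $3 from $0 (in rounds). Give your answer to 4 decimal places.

Let t(s) be the expected number of rounds to first reach $3 from state s, with t($3) = 0. Conditioning on the first round:
t($0) = 1 + 0.16·t($0) + 0.26·t($1) + 0.28·t($2)
t($1) = 1 + 0.36·t($0) + 0.16·t($1) + 0.26·t($2)
t($2) = 1 + 0.22·t($0) + 0.36·t($1) + 0.26·t($2)
Solving: t($0) = 4.1422, t($1) = 4.4326, t($2) = 4.7392.
Expected rounds from $0 to $3: 4.1422.

4.1422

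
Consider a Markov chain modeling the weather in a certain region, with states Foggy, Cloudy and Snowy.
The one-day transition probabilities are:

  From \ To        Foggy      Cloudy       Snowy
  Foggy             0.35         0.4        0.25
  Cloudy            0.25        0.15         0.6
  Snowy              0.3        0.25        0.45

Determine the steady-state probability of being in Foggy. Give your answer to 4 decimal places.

0.3017

Let the stationary distribution be π with π = πP and π_1 + π_2 + π_3 = 1.
π_1 = 0.35·π_1 + 0.25·π_2 + 0.3·π_3
π_2 = 0.4·π_1 + 0.15·π_2 + 0.25·π_3
Solving with the normalization constraint gives π = (0.3017, 0.2684, 0.4299).
So the stationary probability of Foggy is 0.3017.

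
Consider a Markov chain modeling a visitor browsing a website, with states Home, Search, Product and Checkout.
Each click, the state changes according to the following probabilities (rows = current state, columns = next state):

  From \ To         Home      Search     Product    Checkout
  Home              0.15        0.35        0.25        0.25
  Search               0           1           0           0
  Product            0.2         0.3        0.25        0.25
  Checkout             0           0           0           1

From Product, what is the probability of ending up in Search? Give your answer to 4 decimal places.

0.5532

Let h(s) be the probability of absorption at Search starting from transient state s. Then h(Search) = 1 and h(Checkout) = 0. By first-step analysis:
h(Home) = 0.15·h(Home) + 0.35·1 + 0.25·h(Product) + 0.25·0
h(Product) = 0.2·h(Home) + 0.3·1 + 0.25·h(Product) + 0.25·0
Solving: h(Home) = 0.5745, h(Product) = 0.5532.
Starting from Product, the probability is 0.5532.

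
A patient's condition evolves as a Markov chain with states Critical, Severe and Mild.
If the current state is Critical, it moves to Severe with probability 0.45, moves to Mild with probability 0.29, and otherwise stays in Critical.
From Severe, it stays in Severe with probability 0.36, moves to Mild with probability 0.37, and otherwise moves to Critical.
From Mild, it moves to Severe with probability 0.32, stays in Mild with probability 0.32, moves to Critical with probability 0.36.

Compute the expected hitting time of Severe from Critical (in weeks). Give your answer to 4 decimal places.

2.4323

Let t(s) be the expected number of weeks to first reach Severe from state s, with t(Severe) = 0. Conditioning on the first week:
t(Critical) = 1 + 0.26·t(Critical) + 0.29·t(Mild)
t(Mild) = 1 + 0.36·t(Critical) + 0.32·t(Mild)
Solving: t(Critical) = 2.4323, t(Mild) = 2.7583.
Expected weeks from Critical to Severe: 2.4323.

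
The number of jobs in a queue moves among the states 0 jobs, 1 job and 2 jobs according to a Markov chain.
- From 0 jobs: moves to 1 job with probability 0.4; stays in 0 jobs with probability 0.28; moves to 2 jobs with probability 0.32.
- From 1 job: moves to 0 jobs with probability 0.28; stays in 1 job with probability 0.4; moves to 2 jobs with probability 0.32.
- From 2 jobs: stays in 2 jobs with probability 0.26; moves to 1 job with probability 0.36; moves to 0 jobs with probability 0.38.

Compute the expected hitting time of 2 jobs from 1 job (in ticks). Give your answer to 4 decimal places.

Let t(s) be the expected number of ticks to first reach 2 jobs from state s, with t(2 jobs) = 0. Conditioning on the first tick:
t(0 jobs) = 1 + 0.28·t(0 jobs) + 0.4·t(1 job)
t(1 job) = 1 + 0.28·t(0 jobs) + 0.4·t(1 job)
Solving: t(0 jobs) = 3.1250, t(1 job) = 3.1250.
Expected ticks from 1 job to 2 jobs: 3.1250.

3.1250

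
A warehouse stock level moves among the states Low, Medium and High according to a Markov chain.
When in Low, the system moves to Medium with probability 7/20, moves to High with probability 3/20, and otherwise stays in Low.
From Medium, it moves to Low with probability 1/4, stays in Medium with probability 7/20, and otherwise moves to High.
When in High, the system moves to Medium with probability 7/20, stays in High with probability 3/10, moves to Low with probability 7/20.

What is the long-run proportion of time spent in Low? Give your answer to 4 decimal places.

Let the stationary distribution be π with π = πP and π_1 + π_2 + π_3 = 1.
π_1 = 0.5·π_1 + 0.25·π_2 + 0.35·π_3
π_2 = 0.35·π_1 + 0.35·π_2 + 0.35·π_3
Solving with the normalization constraint gives π = (0.3706, 0.3500, 0.2794).
So the stationary probability of Low is 0.3706.

0.3706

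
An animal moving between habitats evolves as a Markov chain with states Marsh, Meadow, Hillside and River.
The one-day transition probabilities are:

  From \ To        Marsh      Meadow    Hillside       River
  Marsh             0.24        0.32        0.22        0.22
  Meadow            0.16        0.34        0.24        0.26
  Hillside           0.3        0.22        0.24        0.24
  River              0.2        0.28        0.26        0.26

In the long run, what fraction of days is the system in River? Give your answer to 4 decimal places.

Let the stationary distribution be π with π = πP and π_1 + π_2 + π_3 + π_4 = 1.
π_1 = 0.24·π_1 + 0.16·π_2 + 0.3·π_3 + 0.2·π_4
π_2 = 0.32·π_1 + 0.34·π_2 + 0.22·π_3 + 0.28·π_4
π_3 = 0.22·π_1 + 0.24·π_2 + 0.24·π_3 + 0.26·π_4
Solving with the normalization constraint gives π = (0.2212, 0.2919, 0.2405, 0.2463).
So the stationary probability of River is 0.2463.

0.2463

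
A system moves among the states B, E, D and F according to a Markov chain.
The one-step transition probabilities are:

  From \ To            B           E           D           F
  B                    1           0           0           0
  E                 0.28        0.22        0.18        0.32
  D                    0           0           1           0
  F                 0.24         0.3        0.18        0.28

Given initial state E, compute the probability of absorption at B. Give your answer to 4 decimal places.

Let h(s) be the probability of absorption at B starting from transient state s. Then h(B) = 1 and h(D) = 0. By first-step analysis:
h(E) = 0.28·1 + 0.22·h(E) + 0.18·0 + 0.32·h(F)
h(F) = 0.24·1 + 0.3·h(E) + 0.18·0 + 0.28·h(F)
Solving: h(E) = 0.5979, h(F) = 0.5825.
Starting from E, the probability is 0.5979.

0.5979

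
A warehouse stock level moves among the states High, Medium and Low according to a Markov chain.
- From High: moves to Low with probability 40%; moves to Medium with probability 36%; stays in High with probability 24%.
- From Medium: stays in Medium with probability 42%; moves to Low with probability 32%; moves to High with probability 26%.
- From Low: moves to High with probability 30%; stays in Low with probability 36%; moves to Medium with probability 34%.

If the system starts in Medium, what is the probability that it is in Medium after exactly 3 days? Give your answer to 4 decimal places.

0.3757

Propagate the distribution vector 3 days from Medium.
After 0 days: (0.0000, 1.0000, 0.0000)
After 1 day: (0.2600, 0.4200, 0.3200)
After 2 days: (0.2676, 0.3788, 0.3536)
After 3 days: (0.2688, 0.3757, 0.3556)
P(in Medium after 3 days) = 0.3757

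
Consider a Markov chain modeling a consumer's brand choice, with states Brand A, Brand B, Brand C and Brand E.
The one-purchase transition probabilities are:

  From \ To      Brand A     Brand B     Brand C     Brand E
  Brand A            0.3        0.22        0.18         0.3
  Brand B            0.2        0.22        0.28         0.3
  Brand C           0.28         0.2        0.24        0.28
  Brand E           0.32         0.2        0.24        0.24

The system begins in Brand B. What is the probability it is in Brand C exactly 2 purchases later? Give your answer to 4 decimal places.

0.2368

Propagate the distribution vector 2 purchases from Brand B.
After 0 purchases: (0.0000, 1.0000, 0.0000, 0.0000)
After 1 purchase: (0.2000, 0.2200, 0.2800, 0.3000)
After 2 purchases: (0.2784, 0.2084, 0.2368, 0.2764)
P(in Brand C after 2 purchases) = 0.2368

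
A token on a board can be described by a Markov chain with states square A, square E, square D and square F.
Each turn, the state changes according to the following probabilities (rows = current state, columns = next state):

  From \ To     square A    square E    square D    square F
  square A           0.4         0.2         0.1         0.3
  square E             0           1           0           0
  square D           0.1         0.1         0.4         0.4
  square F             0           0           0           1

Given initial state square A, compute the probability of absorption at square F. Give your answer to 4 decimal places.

Let h(s) be the probability of absorption at square F starting from transient state s. Then h(square F) = 1 and h(square E) = 0. By first-step analysis:
h(square A) = 0.4·h(square A) + 0.2·0 + 0.1·h(square D) + 0.3·1
h(square D) = 0.1·h(square A) + 0.1·0 + 0.4·h(square D) + 0.4·1
Solving: h(square A) = 0.6286, h(square D) = 0.7714.
Starting from square A, the probability is 0.6286.

0.6286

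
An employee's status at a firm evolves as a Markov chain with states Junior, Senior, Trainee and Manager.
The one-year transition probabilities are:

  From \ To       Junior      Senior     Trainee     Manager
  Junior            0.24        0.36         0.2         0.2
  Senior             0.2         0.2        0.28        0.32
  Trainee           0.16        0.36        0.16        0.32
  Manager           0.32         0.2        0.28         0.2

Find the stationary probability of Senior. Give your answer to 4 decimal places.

Let the stationary distribution be π with π = πP and π_1 + π_2 + π_3 + π_4 = 1.
π_1 = 0.24·π_1 + 0.2·π_2 + 0.16·π_3 + 0.32·π_4
π_2 = 0.36·π_1 + 0.2·π_2 + 0.36·π_3 + 0.2·π_4
π_3 = 0.2·π_1 + 0.28·π_2 + 0.16·π_3 + 0.28·π_4
Solving with the normalization constraint gives π = (0.2312, 0.2744, 0.2335, 0.2609).
So the stationary probability of Senior is 0.2744.

0.2744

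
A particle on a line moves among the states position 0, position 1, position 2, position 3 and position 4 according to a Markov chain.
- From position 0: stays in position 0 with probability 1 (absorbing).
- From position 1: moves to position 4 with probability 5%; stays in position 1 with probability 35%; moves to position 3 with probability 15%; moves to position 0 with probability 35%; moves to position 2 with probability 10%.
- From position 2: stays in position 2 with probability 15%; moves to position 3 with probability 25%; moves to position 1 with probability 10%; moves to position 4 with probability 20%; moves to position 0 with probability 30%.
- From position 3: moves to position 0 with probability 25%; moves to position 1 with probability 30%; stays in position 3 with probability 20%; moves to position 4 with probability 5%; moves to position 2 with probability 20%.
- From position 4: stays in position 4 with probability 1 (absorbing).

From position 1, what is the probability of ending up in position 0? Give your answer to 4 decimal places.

0.8267

Let h(s) be the probability of absorption at position 0 starting from transient state s. Then h(position 0) = 1 and h(position 4) = 0. By first-step analysis:
h(position 1) = 0.35·1 + 0.35·h(position 1) + 0.1·h(position 2) + 0.15·h(position 3) + 0.05·0
h(position 2) = 0.3·1 + 0.1·h(position 1) + 0.15·h(position 2) + 0.25·h(position 3) + 0.2·0
h(position 3) = 0.25·1 + 0.3·h(position 1) + 0.2·h(position 2) + 0.2·h(position 3) + 0.05·0
Solving: h(position 1) = 0.8267, h(position 2) = 0.6836, h(position 3) = 0.7934.
Starting from position 1, the probability is 0.8267.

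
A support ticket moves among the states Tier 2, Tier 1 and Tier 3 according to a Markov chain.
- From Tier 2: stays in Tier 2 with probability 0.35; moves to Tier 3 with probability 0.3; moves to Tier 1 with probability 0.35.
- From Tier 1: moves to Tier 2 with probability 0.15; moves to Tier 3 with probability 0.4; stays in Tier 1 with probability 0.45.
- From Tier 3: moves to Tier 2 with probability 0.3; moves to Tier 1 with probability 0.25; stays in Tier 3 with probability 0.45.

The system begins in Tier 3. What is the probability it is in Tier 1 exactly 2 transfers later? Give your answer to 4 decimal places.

Sum over the intermediate state after 1 transfer:
P = P(Tier 3→Tier 2)·P(Tier 2→Tier 1) + P(Tier 3→Tier 1)·P(Tier 1→Tier 1) + P(Tier 3→Tier 3)·P(Tier 3→Tier 1)
  = 0.3×0.35 + 0.25×0.45 + 0.45×0.25
  = 0.1050 + 0.1125 + 0.1125 = 0.3300

0.3300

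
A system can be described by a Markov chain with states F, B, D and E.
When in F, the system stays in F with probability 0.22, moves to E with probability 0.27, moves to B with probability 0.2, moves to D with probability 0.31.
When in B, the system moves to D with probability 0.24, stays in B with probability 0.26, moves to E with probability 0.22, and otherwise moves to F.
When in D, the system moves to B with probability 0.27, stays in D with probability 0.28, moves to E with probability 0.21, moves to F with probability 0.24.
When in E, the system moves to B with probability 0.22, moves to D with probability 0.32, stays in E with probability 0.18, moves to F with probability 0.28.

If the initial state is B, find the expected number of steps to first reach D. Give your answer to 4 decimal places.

Let t(s) be the expected number of steps to first reach D from state s, with t(D) = 0. Conditioning on the first step:
t(F) = 1 + 0.22·t(F) + 0.2·t(B) + 0.27·t(E)
t(B) = 1 + 0.28·t(F) + 0.26·t(B) + 0.22·t(E)
t(E) = 1 + 0.28·t(F) + 0.22·t(B) + 0.18·t(E)
Solving: t(F) = 3.3655, t(B) = 3.6176, t(E) = 3.3393.
Expected steps from B to D: 3.6176.

3.6176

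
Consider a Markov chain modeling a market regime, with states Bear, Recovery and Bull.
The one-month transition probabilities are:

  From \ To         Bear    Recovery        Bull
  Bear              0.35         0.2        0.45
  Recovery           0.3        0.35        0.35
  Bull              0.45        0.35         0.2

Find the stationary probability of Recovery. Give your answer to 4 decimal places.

Let the stationary distribution be π with π = πP and π_1 + π_2 + π_3 = 1.
π_1 = 0.35·π_1 + 0.3·π_2 + 0.45·π_3
π_2 = 0.2·π_1 + 0.35·π_2 + 0.35·π_3
Solving with the normalization constraint gives π = (0.3689, 0.2947, 0.3364).
So the stationary probability of Recovery is 0.2947.

0.2947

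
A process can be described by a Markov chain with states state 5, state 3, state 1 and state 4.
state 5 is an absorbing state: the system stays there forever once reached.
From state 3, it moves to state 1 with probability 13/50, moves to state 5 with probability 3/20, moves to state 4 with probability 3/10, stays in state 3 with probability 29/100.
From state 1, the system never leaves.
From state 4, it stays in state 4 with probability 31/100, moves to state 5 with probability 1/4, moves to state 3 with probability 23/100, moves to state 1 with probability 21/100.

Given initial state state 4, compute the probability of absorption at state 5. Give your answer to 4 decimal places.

Let h(s) be the probability of absorption at state 5 starting from transient state s. Then h(state 5) = 1 and h(state 1) = 0. By first-step analysis:
h(state 3) = 0.15·1 + 0.29·h(state 3) + 0.26·0 + 0.3·h(state 4)
h(state 4) = 0.25·1 + 0.23·h(state 3) + 0.21·0 + 0.31·h(state 4)
Solving: h(state 3) = 0.4241, h(state 4) = 0.5037.
Starting from state 4, the probability is 0.5037.

0.5037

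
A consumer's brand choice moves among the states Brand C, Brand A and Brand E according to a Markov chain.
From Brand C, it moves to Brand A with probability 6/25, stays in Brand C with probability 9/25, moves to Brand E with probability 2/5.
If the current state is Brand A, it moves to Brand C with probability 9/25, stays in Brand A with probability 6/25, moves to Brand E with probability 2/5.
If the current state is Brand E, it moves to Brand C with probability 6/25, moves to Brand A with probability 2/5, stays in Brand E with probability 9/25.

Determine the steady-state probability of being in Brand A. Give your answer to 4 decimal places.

Let the stationary distribution be π with π = πP and π_1 + π_2 + π_3 = 1.
π_1 = 0.36·π_1 + 0.36·π_2 + 0.24·π_3
π_2 = 0.24·π_1 + 0.24·π_2 + 0.4·π_3
Solving with the normalization constraint gives π = (0.3138, 0.3015, 0.3846).
So the stationary probability of Brand A is 0.3015.

0.3015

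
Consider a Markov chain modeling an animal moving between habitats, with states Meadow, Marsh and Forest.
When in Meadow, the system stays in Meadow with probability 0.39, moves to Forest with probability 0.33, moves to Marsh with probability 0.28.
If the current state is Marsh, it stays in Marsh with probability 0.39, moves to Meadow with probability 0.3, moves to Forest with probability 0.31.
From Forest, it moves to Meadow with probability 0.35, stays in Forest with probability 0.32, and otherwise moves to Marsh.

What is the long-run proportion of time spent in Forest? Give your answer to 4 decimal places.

0.3201

Let the stationary distribution be π with π = πP and π_1 + π_2 + π_3 = 1.
π_1 = 0.39·π_1 + 0.3·π_2 + 0.35·π_3
π_2 = 0.28·π_1 + 0.39·π_2 + 0.33·π_3
Solving with the normalization constraint gives π = (0.3473, 0.3326, 0.3201).
So the stationary probability of Forest is 0.3201.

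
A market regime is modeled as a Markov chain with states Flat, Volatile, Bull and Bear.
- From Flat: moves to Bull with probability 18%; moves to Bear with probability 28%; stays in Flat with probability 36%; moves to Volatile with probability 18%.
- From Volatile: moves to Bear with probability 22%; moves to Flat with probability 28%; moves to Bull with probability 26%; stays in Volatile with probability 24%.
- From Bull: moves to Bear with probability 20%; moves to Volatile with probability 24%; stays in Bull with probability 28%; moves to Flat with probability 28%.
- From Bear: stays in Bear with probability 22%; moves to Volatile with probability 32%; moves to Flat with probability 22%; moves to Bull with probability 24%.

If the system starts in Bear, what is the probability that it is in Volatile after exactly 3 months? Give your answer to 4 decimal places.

Propagate the distribution vector 3 months from Bear.
After 0 months: (0.0000, 0.0000, 0.0000, 1.0000)
After 1 month: (0.2200, 0.3200, 0.2400, 0.2200)
After 2 months: (0.2844, 0.2444, 0.2428, 0.2284)
After 3 months: (0.2890, 0.2412, 0.2375, 0.2322)
P(in Volatile after 3 months) = 0.2412

0.2412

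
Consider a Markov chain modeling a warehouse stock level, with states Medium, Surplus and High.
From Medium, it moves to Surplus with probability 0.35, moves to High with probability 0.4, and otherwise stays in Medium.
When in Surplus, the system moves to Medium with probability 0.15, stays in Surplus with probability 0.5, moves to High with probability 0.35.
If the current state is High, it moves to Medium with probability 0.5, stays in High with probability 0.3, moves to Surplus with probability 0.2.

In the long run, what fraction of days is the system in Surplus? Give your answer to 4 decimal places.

Let the stationary distribution be π with π = πP and π_1 + π_2 + π_3 = 1.
π_1 = 0.25·π_1 + 0.15·π_2 + 0.5·π_3
π_2 = 0.35·π_1 + 0.5·π_2 + 0.2·π_3
Solving with the normalization constraint gives π = (0.3019, 0.3504, 0.3477).
So the stationary probability of Surplus is 0.3504.

0.3504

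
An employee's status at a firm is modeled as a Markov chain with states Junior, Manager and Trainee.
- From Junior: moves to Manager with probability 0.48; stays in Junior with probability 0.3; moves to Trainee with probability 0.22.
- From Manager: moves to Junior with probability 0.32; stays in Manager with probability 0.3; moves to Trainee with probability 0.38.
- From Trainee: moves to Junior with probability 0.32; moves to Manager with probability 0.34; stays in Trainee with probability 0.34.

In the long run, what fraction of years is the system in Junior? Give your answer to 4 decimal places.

0.3137

Let the stationary distribution be π with π = πP and π_1 + π_2 + π_3 = 1.
π_1 = 0.3·π_1 + 0.32·π_2 + 0.32·π_3
π_2 = 0.48·π_1 + 0.3·π_2 + 0.34·π_3
Solving with the normalization constraint gives π = (0.3137, 0.3692, 0.3171).
So the stationary probability of Junior is 0.3137.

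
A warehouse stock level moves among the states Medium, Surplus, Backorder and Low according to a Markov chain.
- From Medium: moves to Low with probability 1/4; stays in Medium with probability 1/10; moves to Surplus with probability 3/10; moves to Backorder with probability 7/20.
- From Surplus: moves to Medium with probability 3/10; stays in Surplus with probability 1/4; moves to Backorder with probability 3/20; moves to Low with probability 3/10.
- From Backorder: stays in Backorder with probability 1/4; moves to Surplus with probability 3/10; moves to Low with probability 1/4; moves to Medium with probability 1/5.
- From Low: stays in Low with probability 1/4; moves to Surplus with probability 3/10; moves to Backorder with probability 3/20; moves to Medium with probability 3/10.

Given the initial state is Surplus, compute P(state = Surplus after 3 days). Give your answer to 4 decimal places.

Propagate the distribution vector 3 days from Surplus.
After 0 days: (0.0000, 1.0000, 0.0000, 0.0000)
After 1 day: (0.3000, 0.2500, 0.1500, 0.3000)
After 2 days: (0.2250, 0.2875, 0.2250, 0.2625)
After 3 days: (0.2325, 0.2856, 0.2175, 0.2644)
P(in Surplus after 3 days) = 0.2856

0.2856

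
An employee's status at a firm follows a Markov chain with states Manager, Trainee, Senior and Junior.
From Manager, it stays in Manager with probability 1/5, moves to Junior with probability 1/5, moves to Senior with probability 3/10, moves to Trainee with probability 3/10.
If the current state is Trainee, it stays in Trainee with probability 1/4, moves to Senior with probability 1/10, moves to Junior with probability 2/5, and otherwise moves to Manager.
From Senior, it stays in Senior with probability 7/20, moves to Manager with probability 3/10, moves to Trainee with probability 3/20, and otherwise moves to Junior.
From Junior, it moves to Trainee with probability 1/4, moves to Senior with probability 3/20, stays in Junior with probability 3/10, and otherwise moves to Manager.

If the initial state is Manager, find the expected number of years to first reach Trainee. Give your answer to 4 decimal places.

4.0521

Let t(s) be the expected number of years to first reach Trainee from state s, with t(Trainee) = 0. Conditioning on the first year:
t(Manager) = 1 + 0.2·t(Manager) + 0.3·t(Senior) + 0.2·t(Junior)
t(Senior) = 1 + 0.3·t(Manager) + 0.35·t(Senior) + 0.2·t(Junior)
t(Junior) = 1 + 0.3·t(Manager) + 0.15·t(Senior) + 0.3·t(Junior)
Solving: t(Manager) = 4.0521, t(Senior) = 4.6919, t(Junior) = 4.1706.
Expected years from Manager to Trainee: 4.0521.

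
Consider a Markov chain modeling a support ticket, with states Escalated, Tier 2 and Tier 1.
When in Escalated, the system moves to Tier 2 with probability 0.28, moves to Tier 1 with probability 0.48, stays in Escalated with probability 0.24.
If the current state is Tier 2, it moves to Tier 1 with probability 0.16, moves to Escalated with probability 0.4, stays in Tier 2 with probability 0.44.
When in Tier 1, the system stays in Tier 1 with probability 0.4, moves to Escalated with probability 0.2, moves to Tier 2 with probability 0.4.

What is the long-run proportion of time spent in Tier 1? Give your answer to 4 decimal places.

Let the stationary distribution be π with π = πP and π_1 + π_2 + π_3 = 1.
π_1 = 0.24·π_1 + 0.4·π_2 + 0.2·π_3
π_2 = 0.28·π_1 + 0.44·π_2 + 0.4·π_3
Solving with the normalization constraint gives π = (0.2876, 0.3807, 0.3316).
So the stationary probability of Tier 1 is 0.3316.

0.3316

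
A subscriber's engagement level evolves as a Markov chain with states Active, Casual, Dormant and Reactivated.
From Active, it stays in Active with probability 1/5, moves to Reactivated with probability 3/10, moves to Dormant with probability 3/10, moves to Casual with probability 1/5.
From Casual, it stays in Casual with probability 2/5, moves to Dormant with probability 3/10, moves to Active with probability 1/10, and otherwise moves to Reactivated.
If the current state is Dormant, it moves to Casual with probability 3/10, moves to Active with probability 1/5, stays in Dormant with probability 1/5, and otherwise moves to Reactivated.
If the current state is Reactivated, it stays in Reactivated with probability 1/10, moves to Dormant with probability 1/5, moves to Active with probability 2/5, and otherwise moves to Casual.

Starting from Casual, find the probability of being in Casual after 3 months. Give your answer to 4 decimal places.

Propagate the distribution vector 3 months from Casual.
After 0 months: (0.0000, 1.0000, 0.0000, 0.0000)
After 1 month: (0.1000, 0.4000, 0.3000, 0.2000)
After 2 months: (0.2000, 0.3300, 0.2500, 0.2200)
After 3 months: (0.2110, 0.3130, 0.2530, 0.2230)
P(in Casual after 3 months) = 0.3130

0.3130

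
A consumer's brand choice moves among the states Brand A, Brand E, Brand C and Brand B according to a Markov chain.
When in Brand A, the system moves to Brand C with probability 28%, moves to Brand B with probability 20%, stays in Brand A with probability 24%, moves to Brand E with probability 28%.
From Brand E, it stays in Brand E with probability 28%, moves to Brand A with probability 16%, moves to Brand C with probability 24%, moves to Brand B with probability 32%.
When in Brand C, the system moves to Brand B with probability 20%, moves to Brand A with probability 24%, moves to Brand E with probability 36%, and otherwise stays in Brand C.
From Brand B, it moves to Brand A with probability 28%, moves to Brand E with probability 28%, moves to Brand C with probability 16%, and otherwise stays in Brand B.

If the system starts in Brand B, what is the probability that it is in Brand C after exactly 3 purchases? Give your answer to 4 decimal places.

Propagate the distribution vector 3 purchases from Brand B.
After 0 purchases: (0.0000, 0.0000, 0.0000, 1.0000)
After 1 purchase: (0.2800, 0.2800, 0.1600, 0.2800)
After 2 purchases: (0.2288, 0.2928, 0.2224, 0.2560)
After 3 purchases: (0.2268, 0.2978, 0.2198, 0.2556)
P(in Brand C after 3 purchases) = 0.2198

0.2198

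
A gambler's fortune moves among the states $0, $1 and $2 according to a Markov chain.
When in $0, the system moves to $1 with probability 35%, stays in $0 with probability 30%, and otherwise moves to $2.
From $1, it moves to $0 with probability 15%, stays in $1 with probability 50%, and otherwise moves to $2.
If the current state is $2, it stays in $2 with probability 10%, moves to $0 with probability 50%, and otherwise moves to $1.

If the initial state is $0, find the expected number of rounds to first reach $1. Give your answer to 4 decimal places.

Let t(s) be the expected number of rounds to first reach $1 from state s, with t($1) = 0. Conditioning on the first round:
t($0) = 1 + 0.3·t($0) + 0.35·t($2)
t($2) = 1 + 0.5·t($0) + 0.1·t($2)
Solving: t($0) = 2.7473, t($2) = 2.6374.
Expected rounds from $0 to $1: 2.7473.

2.7473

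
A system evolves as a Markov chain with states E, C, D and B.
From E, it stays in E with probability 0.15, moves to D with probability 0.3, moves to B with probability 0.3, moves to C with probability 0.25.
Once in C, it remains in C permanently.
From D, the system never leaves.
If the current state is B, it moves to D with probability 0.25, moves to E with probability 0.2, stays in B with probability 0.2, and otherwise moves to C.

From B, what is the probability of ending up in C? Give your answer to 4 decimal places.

Let h(s) be the probability of absorption at C starting from transient state s. Then h(C) = 1 and h(D) = 0. By first-step analysis:
h(E) = 0.15·h(E) + 0.25·1 + 0.3·0 + 0.3·h(B)
h(B) = 0.2·h(E) + 0.35·1 + 0.25·0 + 0.2·h(B)
Solving: h(E) = 0.4919, h(B) = 0.5605.
Starting from B, the probability is 0.5605.

0.5605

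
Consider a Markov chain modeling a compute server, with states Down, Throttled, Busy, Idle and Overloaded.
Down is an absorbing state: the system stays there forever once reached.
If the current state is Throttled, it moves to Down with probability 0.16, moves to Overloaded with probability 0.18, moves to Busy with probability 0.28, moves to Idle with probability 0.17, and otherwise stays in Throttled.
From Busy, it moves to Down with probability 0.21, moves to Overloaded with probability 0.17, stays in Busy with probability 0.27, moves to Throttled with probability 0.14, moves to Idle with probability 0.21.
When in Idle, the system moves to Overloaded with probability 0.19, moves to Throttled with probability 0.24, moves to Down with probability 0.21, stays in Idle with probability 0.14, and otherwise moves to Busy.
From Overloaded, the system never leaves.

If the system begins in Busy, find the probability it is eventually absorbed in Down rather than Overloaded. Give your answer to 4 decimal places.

0.5344

Let h(s) be the probability of absorption at Down starting from transient state s. Then h(Down) = 1 and h(Overloaded) = 0. By first-step analysis:
h(Throttled) = 0.16·1 + 0.21·h(Throttled) + 0.28·h(Busy) + 0.17·h(Idle) + 0.18·0
h(Busy) = 0.21·1 + 0.14·h(Throttled) + 0.27·h(Busy) + 0.21·h(Idle) + 0.17·0
h(Idle) = 0.21·1 + 0.24·h(Throttled) + 0.22·h(Busy) + 0.14·h(Idle) + 0.19·0
Solving: h(Throttled) = 0.5042, h(Busy) = 0.5344, h(Idle) = 0.5216.
Starting from Busy, the probability is 0.5344.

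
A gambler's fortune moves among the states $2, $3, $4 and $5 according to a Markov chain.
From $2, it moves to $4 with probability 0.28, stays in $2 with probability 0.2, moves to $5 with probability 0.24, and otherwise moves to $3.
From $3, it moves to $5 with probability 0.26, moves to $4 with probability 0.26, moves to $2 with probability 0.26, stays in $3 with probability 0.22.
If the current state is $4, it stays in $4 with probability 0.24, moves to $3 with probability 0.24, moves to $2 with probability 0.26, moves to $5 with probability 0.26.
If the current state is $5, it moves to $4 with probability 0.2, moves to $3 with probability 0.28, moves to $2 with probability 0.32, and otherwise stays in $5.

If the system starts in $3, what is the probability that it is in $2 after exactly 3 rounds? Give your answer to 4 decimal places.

Propagate the distribution vector 3 rounds from $3.
After 0 rounds: (0.0000, 1.0000, 0.0000, 0.0000)
After 1 round: (0.2600, 0.2200, 0.2600, 0.2600)
After 2 rounds: (0.2600, 0.2564, 0.2444, 0.2392)
After 3 rounds: (0.2588, 0.2548, 0.2460, 0.2404)
P(in $2 after 3 rounds) = 0.2588

0.2588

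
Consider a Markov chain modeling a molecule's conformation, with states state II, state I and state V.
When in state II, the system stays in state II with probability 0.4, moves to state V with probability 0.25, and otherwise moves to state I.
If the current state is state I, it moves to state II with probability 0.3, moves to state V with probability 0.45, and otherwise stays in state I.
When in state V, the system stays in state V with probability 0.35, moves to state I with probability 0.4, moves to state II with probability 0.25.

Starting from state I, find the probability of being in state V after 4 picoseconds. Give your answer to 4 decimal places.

Propagate the distribution vector 4 picoseconds from state I.
After 0 picoseconds: (0.0000, 1.0000, 0.0000)
After 1 picosecond: (0.3000, 0.2500, 0.4500)
After 2 picoseconds: (0.3075, 0.3475, 0.3450)
After 3 picoseconds: (0.3135, 0.3325, 0.3540)
After 4 picoseconds: (0.3137, 0.3345, 0.3519)
P(in state V after 4 picoseconds) = 0.3519

0.3519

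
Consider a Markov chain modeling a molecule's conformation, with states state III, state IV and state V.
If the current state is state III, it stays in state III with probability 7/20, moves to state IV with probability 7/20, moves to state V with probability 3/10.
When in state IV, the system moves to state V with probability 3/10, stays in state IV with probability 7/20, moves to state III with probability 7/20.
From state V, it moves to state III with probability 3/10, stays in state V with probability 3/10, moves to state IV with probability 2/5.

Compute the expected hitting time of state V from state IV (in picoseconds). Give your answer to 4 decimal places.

3.3333

Let t(s) be the expected number of picoseconds to first reach state V from state s, with t(state V) = 0. Conditioning on the first picosecond:
t(state III) = 1 + 0.35·t(state III) + 0.35·t(state IV)
t(state IV) = 1 + 0.35·t(state III) + 0.35·t(state IV)
Solving: t(state III) = 3.3333, t(state IV) = 3.3333.
Expected picoseconds from state IV to state V: 3.3333.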